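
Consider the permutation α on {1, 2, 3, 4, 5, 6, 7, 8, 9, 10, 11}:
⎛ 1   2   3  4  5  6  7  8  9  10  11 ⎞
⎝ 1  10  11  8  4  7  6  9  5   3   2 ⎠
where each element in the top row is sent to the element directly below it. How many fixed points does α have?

The fixed points (elements with α(x) = x) are {1}, so there is 1.

1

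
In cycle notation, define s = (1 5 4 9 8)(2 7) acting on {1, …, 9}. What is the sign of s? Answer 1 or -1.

The cycle lengths are 5, 2, 1, 1.
A cycle is odd iff its length is even; s has 1 even-length cycle, so sgn(s) = (−1)^1 and s is odd.

-1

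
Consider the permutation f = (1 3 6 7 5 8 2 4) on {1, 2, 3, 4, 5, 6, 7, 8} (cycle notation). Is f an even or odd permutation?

odd

The cycle lengths are 8.
A cycle of length ℓ contributes ℓ−1 transpositions, so f is a product of 7 transpositions — odd.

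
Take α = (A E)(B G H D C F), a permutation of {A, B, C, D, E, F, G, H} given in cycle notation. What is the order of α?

6

The cycle type of α is (6, 2).
The order of α is the least common multiple of its cycle lengths: lcm(6, 2) = 6.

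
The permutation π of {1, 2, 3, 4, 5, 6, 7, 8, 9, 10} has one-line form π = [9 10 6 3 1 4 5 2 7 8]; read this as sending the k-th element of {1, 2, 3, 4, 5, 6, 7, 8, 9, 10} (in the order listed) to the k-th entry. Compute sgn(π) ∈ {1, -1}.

-1

In disjoint-cycle form the cycle lengths are 4, 3, 3.
A cycle is odd iff its length is even; π has 1 even-length cycle, so sgn(π) = (−1)^1 and π is odd.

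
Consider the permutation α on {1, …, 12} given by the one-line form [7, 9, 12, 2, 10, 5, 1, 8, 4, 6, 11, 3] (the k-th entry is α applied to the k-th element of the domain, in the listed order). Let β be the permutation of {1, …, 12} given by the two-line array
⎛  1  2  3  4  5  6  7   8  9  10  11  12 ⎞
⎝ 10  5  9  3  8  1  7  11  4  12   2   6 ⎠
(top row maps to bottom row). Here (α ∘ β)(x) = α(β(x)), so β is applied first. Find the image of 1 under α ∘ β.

6

(α ∘ β)(1) = α(β(1)). β(1) = 10, then α(10) = 6. So (α ∘ β)(1) = 6.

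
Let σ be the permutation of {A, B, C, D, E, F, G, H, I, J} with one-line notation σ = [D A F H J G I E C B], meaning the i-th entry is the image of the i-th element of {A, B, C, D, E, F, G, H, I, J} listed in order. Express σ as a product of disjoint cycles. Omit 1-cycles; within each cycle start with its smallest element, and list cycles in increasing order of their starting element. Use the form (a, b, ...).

Start at A and follow images: A → D → H → E → J → B → A, giving the cycle (A, D, H, E, J, B).
Continuing from each remaining unvisited element yields (A, D, H, E, J, B)(C, F, G, I).

(A, D, H, E, J, B)(C, F, G, I)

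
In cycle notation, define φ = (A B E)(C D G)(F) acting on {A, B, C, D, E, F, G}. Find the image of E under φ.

A

In the cycle (A B E), E is followed by A, so φ(E) = A.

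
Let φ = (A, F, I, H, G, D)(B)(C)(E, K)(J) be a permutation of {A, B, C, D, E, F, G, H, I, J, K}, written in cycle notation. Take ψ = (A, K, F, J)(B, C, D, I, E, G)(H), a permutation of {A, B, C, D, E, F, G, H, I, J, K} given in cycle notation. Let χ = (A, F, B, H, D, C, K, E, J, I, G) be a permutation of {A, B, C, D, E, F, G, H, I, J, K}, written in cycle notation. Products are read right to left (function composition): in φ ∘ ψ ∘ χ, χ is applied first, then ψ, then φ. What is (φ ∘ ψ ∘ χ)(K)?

Apply the permutations in order: χ(K) = E, then ψ(E) = G, then φ(G) = D. So (φ ∘ ψ ∘ χ)(K) = D.

D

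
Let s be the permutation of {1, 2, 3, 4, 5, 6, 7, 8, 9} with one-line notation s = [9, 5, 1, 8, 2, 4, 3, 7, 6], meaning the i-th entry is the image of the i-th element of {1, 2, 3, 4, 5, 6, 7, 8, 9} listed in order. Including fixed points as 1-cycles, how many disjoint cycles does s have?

The cycle decomposition is (1 9 6 4 8 7 3)(2 5), which has 2 cycles (counting 1-cycles).

2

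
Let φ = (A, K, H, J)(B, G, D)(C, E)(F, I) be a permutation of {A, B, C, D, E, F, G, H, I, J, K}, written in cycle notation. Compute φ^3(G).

G

G lies in the 3-cycle (B, G, D).
On a 3-cycle, φ^3 is the identity, so φ^3 = φ^0 there (3 ≡ 0 mod 3).
So φ^3(G) = G.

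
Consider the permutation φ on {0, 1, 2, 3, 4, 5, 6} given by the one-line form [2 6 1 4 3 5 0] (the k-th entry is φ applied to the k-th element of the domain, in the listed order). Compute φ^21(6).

Tracing 6 → 0 → … returns to 6 after 4 steps, so 6 lies in a 4-cycle (0 2 1 6).
Since the cycle has length 4, φ^21 acts on it the same as φ^1 (21 mod 4 = 1).
Stepping 1 place around the cycle: 6 → 0.

0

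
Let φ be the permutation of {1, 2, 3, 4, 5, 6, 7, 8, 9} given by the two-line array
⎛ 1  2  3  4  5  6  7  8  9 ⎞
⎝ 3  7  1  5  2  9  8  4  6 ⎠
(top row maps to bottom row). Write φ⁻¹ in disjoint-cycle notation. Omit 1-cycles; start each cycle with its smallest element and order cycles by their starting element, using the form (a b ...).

The cycle decomposition of φ is (1 3)(2 7 8 4 5)(6 9).
The inverse reverses every cycle; in canonical form, φ⁻¹ = (1 3)(2 5 4 8 7)(6 9).

(1 3)(2 5 4 8 7)(6 9)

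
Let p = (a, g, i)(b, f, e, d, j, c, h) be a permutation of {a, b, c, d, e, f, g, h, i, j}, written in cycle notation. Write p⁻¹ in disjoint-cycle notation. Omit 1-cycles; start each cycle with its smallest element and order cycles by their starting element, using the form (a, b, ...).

Inverting a permutation written in cycle notation just reverses the order within every cycle.
Reversing each cycle of p and rotating so the smallest element leads gives (a, i, g)(b, h, c, j, d, e, f).

(a, i, g)(b, h, c, j, d, e, f)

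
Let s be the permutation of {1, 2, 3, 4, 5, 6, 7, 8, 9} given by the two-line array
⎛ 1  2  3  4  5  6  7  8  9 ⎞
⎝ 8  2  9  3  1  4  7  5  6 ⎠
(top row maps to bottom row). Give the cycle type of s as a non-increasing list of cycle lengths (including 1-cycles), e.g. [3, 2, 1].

The disjoint cycles are (1 8 5)(2)(3 9 6 4)(7), with lengths 4, 3, 1, 1 in non-increasing order.

[4, 3, 1, 1]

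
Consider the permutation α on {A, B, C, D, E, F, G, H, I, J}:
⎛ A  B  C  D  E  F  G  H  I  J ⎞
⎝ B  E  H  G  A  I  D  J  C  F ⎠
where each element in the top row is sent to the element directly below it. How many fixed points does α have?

0

No element satisfies α(x) = x, so there are 0 fixed points.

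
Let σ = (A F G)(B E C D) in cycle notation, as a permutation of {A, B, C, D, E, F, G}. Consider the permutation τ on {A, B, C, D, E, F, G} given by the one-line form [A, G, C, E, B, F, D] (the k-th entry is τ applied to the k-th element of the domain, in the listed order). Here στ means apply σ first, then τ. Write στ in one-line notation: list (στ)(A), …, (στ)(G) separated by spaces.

For each element, apply σ then τ: A → F → F; B → E → B; C → D → E; D → B → G; E → C → C; F → G → D; G → A → A.
Collecting the images, στ = [F B E G C D A].

F B E G C D A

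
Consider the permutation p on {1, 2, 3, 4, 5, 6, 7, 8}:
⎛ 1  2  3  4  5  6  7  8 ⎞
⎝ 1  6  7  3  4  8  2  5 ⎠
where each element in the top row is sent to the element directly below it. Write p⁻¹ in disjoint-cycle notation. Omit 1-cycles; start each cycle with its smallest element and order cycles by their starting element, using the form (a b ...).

(2 7 3 4 5 8 6)

First write p in disjoint cycles: (2 6 8 5 4 3 7).
Reversing each cycle (and rotating so the smallest element leads) gives p⁻¹ = (2 7 3 4 5 8 6).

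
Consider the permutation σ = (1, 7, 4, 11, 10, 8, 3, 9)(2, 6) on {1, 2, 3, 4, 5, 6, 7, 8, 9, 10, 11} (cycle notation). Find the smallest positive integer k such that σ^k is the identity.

8

The cycle type of σ is (8, 2, 1).
The order of σ is the least common multiple of its cycle lengths: lcm(8, 2) = 8.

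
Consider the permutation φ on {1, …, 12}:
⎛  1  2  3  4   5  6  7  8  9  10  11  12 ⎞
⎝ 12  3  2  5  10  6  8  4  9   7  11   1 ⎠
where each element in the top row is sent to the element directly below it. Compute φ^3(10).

Tracing 10 → 7 → … returns to 10 after 5 steps, so 10 lies in a 5-cycle (4, 5, 10, 7, 8).
Advancing 3 steps from 10: 10 → 7 → 8 → 4.

4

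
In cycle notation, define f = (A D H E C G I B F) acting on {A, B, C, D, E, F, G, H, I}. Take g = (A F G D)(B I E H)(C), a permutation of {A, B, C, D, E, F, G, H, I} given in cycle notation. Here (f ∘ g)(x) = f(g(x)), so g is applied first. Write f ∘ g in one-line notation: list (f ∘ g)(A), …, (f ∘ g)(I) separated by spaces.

A B G D E I H F C

For each element, apply g then f: A → F → A; B → I → B; C → C → G; D → A → D; E → H → E; F → G → I; G → D → H; H → B → F; I → E → C.
So f ∘ g in one-line form is A B G D E I H F C.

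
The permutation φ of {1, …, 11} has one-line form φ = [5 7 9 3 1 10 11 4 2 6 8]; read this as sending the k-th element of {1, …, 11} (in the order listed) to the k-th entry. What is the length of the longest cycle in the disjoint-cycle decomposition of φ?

7

Decomposing into disjoint cycles gives (1, 5)(2, 7, 11, 8, 4, 3, 9)(6, 10); the longest has length 7.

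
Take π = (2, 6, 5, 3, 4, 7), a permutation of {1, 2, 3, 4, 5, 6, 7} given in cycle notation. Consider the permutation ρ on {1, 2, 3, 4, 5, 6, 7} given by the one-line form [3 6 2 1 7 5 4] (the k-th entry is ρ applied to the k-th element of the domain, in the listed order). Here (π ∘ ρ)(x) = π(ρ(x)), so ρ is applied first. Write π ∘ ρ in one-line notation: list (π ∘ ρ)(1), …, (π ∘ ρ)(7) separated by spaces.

4 5 6 1 2 3 7

For each element, apply ρ then π: 1 → 3 → 4; 2 → 6 → 5; 3 → 2 → 6; 4 → 1 → 1; 5 → 7 → 2; 6 → 5 → 3; 7 → 4 → 7.
So π ∘ ρ in one-line form is 4 5 6 1 2 3 7.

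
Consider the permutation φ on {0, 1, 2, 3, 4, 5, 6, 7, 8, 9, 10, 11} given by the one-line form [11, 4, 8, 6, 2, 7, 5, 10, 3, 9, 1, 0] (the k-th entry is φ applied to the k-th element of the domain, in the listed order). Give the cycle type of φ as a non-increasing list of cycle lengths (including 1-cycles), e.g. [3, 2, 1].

The disjoint cycles are (0 11)(1 4 2 8 3 6 5 7 10)(9), with lengths 9, 2, 1 in non-increasing order.

[9, 2, 1]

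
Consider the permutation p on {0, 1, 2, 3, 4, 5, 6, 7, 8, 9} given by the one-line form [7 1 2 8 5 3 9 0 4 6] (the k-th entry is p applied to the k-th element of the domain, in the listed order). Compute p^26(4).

3

Tracing 4 → 5 → … returns to 4 after 4 steps, so 4 lies in a 4-cycle (3 8 4 5).
Since the cycle has length 4, p^26 acts on it the same as p^2 (26 mod 4 = 2).
Advancing 2 steps from 4: 4 → 5 → 3.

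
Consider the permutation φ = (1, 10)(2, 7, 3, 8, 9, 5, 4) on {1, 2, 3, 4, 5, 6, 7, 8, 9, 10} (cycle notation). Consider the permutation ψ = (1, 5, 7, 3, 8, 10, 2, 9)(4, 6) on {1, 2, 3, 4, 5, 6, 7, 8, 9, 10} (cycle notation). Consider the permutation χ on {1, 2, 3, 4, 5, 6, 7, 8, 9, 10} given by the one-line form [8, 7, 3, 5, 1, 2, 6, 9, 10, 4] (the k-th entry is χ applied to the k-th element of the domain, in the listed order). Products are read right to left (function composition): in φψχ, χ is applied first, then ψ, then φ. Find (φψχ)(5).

4

Apply the permutations in order: χ(5) = 1, then ψ(1) = 5, then φ(5) = 4. So (φψχ)(5) = 4.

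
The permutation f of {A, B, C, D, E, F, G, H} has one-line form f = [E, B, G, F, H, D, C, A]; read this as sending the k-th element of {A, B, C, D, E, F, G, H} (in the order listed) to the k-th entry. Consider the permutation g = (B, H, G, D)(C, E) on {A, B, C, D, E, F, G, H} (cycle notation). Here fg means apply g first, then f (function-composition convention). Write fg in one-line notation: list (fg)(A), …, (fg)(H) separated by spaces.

E A H B G D F C

(fg)(x) = f(g(x)). Computing each image: f(g(A)) = f(A) = E, f(g(B)) = f(H) = A, f(g(C)) = f(E) = H, f(g(D)) = f(B) = B, f(g(E)) = f(C) = G, f(g(F)) = f(F) = D, f(g(G)) = f(D) = F, f(g(H)) = f(G) = C.
Hence fg = [E A H B G D F C].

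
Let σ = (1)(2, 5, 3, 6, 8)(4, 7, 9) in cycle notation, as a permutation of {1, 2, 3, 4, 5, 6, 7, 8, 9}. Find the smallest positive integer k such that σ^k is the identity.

15

The disjoint cycles have lengths 5, 3, 1.
The order is lcm(5, 3) = 15.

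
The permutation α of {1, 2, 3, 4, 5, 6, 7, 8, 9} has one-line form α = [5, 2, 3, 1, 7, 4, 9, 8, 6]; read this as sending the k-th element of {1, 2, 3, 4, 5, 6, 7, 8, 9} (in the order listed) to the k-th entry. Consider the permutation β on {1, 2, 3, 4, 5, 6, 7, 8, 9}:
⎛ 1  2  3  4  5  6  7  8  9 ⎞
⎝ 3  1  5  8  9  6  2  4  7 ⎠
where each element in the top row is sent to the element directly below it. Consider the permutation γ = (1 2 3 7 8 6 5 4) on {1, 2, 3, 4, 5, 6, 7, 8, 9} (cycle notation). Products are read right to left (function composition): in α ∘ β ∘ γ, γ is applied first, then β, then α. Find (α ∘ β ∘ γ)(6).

(α ∘ β ∘ γ)(6) = α(β(γ(6))). γ(6) = 5, then β(5) = 9, then α(9) = 6, so the result is 6.

6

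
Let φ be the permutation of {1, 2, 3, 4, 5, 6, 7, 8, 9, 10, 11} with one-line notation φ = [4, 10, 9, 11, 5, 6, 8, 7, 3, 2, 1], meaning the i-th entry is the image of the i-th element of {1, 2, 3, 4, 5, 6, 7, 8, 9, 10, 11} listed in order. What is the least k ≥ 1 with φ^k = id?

Writing φ as disjoint cycles, the cycle lengths are 3, 2, 2, 2, 1, 1.
Since disjoint cycles commute, ord(φ) = lcm(3, 2, 2, 2) = 6.

6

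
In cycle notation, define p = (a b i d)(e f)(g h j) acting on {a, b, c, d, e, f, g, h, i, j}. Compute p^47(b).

b lies in the 4-cycle (a b i d).
Since the cycle has length 4, p^47 acts on it the same as p^3 (47 mod 4 = 3).
Advancing 3 steps from b: b → i → d → a.

a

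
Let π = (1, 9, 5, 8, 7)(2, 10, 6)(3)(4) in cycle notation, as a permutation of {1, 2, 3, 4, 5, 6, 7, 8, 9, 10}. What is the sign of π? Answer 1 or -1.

The cycle lengths are 5, 3, 1, 1.
A cycle of length ℓ contributes ℓ−1 transpositions, so π is a product of 4 + 2 = 6 transpositions — even.

1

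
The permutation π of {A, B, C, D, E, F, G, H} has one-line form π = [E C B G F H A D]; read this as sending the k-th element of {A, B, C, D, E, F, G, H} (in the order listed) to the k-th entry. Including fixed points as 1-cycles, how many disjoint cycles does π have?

The cycle decomposition is (A, E, F, H, D, G)(B, C), which has 2 cycles (counting 1-cycles).

2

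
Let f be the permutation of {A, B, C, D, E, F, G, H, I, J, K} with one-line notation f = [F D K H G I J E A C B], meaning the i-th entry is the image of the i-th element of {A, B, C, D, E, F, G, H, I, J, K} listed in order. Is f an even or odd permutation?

In disjoint-cycle form the cycle lengths are 8, 3.
A cycle is odd iff its length is even; f has 1 even-length cycle, so sgn(f) = (−1)^1 and f is odd.

odd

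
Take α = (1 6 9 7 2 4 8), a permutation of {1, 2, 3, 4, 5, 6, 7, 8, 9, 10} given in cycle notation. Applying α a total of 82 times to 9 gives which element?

9 lies in the 7-cycle (1 6 9 7 2 4 8).
Since the cycle has length 7, α^82 acts on it the same as α^5 (82 mod 7 = 5).
Stepping 5 places around the cycle: 9 → 7 → 2 → 4 → 8 → 1.

1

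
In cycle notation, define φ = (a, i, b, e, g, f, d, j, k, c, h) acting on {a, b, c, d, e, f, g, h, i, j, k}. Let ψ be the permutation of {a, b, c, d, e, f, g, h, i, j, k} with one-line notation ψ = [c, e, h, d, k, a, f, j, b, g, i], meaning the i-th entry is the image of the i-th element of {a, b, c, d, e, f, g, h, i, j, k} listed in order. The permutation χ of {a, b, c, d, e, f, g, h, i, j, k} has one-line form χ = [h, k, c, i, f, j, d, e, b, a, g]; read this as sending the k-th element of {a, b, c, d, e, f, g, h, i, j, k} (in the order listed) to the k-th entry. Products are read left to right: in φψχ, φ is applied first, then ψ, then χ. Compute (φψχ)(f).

i

Apply the permutations in order: φ(f) = d, then ψ(d) = d, then χ(d) = i. So (φψχ)(f) = i.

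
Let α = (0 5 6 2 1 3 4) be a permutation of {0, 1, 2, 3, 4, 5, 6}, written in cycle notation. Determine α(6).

2

Within (0 5 6 2 1 3 4), 6 ↦ 2.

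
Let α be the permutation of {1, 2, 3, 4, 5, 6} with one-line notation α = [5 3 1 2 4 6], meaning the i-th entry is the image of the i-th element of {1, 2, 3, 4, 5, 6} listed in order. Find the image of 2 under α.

3

2 is element number 2 of the domain, and entry number 2 of the one-line form is 3, so α(2) = 3.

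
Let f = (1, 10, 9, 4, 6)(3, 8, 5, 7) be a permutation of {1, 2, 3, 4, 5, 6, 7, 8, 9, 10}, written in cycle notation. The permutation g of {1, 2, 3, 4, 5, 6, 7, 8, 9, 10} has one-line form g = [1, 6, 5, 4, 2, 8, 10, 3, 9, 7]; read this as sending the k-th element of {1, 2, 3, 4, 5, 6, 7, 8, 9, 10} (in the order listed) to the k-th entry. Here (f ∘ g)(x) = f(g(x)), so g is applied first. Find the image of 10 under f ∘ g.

3

First apply g: g(10) = 7, then f(7) = 3. Thus (f ∘ g)(10) = 3.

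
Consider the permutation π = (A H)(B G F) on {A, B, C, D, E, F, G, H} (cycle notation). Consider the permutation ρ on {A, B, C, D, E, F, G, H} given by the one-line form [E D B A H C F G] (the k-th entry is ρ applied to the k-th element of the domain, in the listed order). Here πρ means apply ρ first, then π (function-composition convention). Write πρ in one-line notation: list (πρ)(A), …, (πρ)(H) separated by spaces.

(πρ)(x) = π(ρ(x)). Computing each image: π(ρ(A)) = π(E) = E, π(ρ(B)) = π(D) = D, π(ρ(C)) = π(B) = G, π(ρ(D)) = π(A) = H, π(ρ(E)) = π(H) = A, π(ρ(F)) = π(C) = C, π(ρ(G)) = π(F) = B, π(ρ(H)) = π(G) = F.
Hence πρ = [E D G H A C B F].

E D G H A C B F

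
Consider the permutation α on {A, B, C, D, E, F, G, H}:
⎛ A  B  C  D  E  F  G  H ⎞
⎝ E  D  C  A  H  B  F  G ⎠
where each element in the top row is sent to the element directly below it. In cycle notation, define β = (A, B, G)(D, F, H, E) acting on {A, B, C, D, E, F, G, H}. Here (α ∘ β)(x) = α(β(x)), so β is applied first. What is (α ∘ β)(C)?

(α ∘ β)(C) = α(β(C)). β(C) = C, then α(C) = C. So (α ∘ β)(C) = C.

C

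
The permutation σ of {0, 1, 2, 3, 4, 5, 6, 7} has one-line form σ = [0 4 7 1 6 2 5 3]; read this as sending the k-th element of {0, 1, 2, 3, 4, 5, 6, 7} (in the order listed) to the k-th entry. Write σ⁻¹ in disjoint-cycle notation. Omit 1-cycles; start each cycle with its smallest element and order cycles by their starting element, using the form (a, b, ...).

(1, 3, 7, 2, 5, 6, 4)

The cycle decomposition of σ is (1, 4, 6, 5, 2, 7, 3).
Reversing each cycle (and rotating so the smallest element leads) gives σ⁻¹ = (1, 3, 7, 2, 5, 6, 4).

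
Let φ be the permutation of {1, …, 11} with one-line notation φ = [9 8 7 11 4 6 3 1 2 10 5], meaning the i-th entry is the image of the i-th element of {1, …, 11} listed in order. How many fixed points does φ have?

The fixed points (elements with φ(x) = x) are {6, 10}, so there are 2.

2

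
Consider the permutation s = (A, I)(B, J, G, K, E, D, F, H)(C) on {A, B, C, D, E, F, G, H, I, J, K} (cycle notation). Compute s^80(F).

F

F lies in the 8-cycle (B, J, G, K, E, D, F, H).
On an 8-cycle, s^8 is the identity, so s^80 = s^0 there (80 ≡ 0 mod 8).
So s^80(F) = F.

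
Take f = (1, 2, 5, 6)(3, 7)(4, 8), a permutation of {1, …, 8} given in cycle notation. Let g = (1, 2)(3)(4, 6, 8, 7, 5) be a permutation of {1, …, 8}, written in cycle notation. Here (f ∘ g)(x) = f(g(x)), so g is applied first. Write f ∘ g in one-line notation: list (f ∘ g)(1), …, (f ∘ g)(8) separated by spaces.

5 2 7 1 8 4 6 3

(f ∘ g)(x) = f(g(x)). Computing each image: f(g(1)) = f(2) = 5, f(g(2)) = f(1) = 2, f(g(3)) = f(3) = 7, f(g(4)) = f(6) = 1, f(g(5)) = f(4) = 8, f(g(6)) = f(8) = 4, f(g(7)) = f(5) = 6, f(g(8)) = f(7) = 3.
Hence f ∘ g = [5 2 7 1 8 4 6 3].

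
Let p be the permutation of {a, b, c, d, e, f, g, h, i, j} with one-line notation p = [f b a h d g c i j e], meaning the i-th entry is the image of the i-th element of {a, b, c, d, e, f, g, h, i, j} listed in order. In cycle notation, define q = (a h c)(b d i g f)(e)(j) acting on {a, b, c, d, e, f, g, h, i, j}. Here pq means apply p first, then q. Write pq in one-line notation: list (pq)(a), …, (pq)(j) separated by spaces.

(pq)(x) = q(p(x)). Computing each image: q(p(a)) = q(f) = b, q(p(b)) = q(b) = d, q(p(c)) = q(a) = h, q(p(d)) = q(h) = c, q(p(e)) = q(d) = i, q(p(f)) = q(g) = f, q(p(g)) = q(c) = a, q(p(h)) = q(i) = g, q(p(i)) = q(j) = j, q(p(j)) = q(e) = e.
Hence pq = [b d h c i f a g j e].

b d h c i f a g j e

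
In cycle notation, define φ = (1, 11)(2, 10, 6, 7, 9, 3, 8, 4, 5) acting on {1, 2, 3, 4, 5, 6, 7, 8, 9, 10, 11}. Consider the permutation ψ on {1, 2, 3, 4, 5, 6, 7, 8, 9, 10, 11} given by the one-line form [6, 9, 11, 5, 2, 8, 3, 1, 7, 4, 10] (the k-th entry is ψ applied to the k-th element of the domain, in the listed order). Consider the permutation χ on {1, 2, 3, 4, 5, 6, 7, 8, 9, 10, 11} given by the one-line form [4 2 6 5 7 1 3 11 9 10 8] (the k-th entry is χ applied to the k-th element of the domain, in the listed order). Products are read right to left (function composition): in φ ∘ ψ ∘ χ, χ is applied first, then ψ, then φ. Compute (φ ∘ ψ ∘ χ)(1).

Apply the permutations in order: χ(1) = 4, then ψ(4) = 5, then φ(5) = 2. So (φ ∘ ψ ∘ χ)(1) = 2.

2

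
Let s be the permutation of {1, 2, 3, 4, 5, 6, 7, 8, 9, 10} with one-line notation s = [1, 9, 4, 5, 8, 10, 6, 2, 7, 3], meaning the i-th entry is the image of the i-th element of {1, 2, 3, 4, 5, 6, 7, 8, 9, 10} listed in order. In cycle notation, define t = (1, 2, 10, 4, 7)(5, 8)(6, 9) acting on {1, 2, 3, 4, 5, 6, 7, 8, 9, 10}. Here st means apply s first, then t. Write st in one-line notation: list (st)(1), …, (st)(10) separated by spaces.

2 6 7 8 5 4 9 10 1 3

For each element, apply s then t: 1 → 1 → 2; 2 → 9 → 6; 3 → 4 → 7; 4 → 5 → 8; 5 → 8 → 5; 6 → 10 → 4; 7 → 6 → 9; 8 → 2 → 10; 9 → 7 → 1; 10 → 3 → 3.
So st in one-line form is 2 6 7 8 5 4 9 10 1 3.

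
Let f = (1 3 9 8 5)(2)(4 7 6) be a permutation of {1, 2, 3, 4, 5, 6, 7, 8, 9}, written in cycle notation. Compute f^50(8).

8 lies in the 5-cycle (1 3 9 8 5).
Since the cycle has length 5, f^50 acts on it the same as f^0 (50 mod 5 = 0).
So f^50(8) = 8.

8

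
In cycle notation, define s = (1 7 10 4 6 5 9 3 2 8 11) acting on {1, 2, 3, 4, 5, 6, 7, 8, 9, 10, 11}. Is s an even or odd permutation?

The cycle lengths are 11.
A cycle is odd iff its length is even; s has 0 even-length cycles, so sgn(s) = (−1)^0 and s is even.

even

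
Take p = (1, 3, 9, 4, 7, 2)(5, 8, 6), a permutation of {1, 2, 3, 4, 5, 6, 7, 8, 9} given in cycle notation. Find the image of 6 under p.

5

In the cycle (5, 8, 6), 6 is followed by 5, so p(6) = 5.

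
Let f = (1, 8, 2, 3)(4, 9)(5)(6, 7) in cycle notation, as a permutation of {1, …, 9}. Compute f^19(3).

3 lies in the 4-cycle (1, 8, 2, 3).
Since the cycle has length 4, f^19 acts on it the same as f^3 (19 mod 4 = 3).
Stepping 3 places around the cycle: 3 → 1 → 8 → 2.

2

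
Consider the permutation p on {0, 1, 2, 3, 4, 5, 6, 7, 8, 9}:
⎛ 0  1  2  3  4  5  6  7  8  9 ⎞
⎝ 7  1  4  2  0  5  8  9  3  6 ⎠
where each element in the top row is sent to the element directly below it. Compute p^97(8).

Tracing 8 → 3 → … returns to 8 after 8 steps, so 8 lies in an 8-cycle (0 7 9 6 8 3 2 4).
Since the cycle has length 8, p^97 acts on it the same as p^1 (97 mod 8 = 1).
Advancing 1 step from 8: 8 → 3.

3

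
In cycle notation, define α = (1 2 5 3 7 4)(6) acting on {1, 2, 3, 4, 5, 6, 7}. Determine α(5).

3

In the cycle (1 2 5 3 7 4), 5 is followed by 3, so α(5) = 3.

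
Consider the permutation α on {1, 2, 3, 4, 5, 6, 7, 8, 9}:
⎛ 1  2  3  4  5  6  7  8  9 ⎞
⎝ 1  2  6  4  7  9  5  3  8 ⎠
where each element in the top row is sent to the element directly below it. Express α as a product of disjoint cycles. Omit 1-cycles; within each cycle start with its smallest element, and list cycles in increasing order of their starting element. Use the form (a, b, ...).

(3, 6, 9, 8)(5, 7)

From 3: 3 → 6 → 9 → 8 → 3, closing the cycle (3, 6, 9, 8).
Repeating from the next unused element and collecting all non-trivial cycles gives (3, 6, 9, 8)(5, 7).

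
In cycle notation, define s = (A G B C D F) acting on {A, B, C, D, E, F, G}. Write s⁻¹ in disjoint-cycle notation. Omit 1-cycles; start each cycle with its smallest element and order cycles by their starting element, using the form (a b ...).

Inverting a permutation written in cycle notation just reverses the order within every cycle.
Reversing each cycle of s and rotating so the smallest element leads gives (A F D C B G).

(A F D C B G)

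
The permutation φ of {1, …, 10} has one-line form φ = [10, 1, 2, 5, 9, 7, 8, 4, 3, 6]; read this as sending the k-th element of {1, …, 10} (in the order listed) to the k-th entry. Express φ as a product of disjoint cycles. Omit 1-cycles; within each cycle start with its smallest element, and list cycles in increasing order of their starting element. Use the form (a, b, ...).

(1, 10, 6, 7, 8, 4, 5, 9, 3, 2)

Start at 1 and follow images: 1 → 10 → 6 → 7 → 8 → 4 → 5 → 9 → 3 → 2 → 1, giving the cycle (1, 10, 6, 7, 8, 4, 5, 9, 3, 2).
Continuing from each remaining unvisited element yields (1, 10, 6, 7, 8, 4, 5, 9, 3, 2).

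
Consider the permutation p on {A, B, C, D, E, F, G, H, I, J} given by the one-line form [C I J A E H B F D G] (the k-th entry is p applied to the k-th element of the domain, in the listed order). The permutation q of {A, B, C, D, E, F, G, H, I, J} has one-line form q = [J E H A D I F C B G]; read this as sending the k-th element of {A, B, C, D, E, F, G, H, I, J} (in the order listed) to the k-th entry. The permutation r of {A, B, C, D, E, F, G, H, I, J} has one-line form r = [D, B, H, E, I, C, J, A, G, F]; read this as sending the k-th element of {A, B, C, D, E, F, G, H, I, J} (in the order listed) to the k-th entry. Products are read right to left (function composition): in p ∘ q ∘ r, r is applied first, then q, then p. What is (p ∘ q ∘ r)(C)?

(p ∘ q ∘ r)(C) = p(q(r(C))). r(C) = H, then q(H) = C, then p(C) = J, so the result is J.

J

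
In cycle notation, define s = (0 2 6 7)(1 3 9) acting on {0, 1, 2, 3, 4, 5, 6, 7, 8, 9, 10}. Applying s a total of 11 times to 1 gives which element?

1 lies in the 3-cycle (1 3 9).
On a 3-cycle, s^3 is the identity, so s^11 = s^2 there (11 ≡ 2 mod 3).
Advancing 2 steps from 1: 1 → 3 → 9.

9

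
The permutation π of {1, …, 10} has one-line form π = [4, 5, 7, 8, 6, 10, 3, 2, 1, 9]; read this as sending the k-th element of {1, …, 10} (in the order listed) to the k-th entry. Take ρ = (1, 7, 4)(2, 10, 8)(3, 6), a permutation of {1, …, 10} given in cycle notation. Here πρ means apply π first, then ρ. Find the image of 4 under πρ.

(πρ)(4) = ρ(π(4)). π(4) = 8, then ρ(8) = 2. So (πρ)(4) = 2.

2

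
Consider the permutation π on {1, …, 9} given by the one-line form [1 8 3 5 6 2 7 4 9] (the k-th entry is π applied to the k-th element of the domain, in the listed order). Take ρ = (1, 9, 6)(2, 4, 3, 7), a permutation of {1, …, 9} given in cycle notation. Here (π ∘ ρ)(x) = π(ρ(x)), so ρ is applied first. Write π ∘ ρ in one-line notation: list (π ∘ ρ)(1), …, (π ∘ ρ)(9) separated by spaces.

(π ∘ ρ)(x) = π(ρ(x)). Computing each image: π(ρ(1)) = π(9) = 9, π(ρ(2)) = π(4) = 5, π(ρ(3)) = π(7) = 7, π(ρ(4)) = π(3) = 3, π(ρ(5)) = π(5) = 6, π(ρ(6)) = π(1) = 1, π(ρ(7)) = π(2) = 8, π(ρ(8)) = π(8) = 4, π(ρ(9)) = π(6) = 2.
Hence π ∘ ρ = [9 5 7 3 6 1 8 4 2].

9 5 7 3 6 1 8 4 2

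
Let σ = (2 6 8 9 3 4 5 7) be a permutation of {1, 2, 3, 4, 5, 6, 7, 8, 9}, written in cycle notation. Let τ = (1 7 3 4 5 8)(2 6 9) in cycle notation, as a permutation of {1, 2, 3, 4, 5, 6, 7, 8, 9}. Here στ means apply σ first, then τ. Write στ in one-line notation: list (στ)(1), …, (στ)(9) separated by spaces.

For each element, apply σ then τ: 1 → 1 → 7; 2 → 6 → 9; 3 → 4 → 5; 4 → 5 → 8; 5 → 7 → 3; 6 → 8 → 1; 7 → 2 → 6; 8 → 9 → 2; 9 → 3 → 4.
So στ in one-line form is 7 9 5 8 3 1 6 2 4.

7 9 5 8 3 1 6 2 4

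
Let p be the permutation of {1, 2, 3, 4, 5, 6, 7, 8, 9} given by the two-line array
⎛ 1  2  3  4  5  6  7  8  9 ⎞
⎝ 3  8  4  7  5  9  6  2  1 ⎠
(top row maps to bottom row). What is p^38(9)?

3

Tracing 9 → 1 → … returns to 9 after 6 steps, so 9 lies in a 6-cycle (1, 3, 4, 7, 6, 9).
On a 6-cycle, p^6 is the identity, so p^38 = p^2 there (38 ≡ 2 mod 6).
Stepping 2 places around the cycle: 9 → 1 → 3.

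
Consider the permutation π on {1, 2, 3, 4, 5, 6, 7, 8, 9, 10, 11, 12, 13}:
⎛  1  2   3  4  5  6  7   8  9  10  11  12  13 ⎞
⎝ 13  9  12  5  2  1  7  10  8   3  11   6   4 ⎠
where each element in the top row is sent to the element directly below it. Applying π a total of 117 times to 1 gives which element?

10

Tracing 1 → 13 → … returns to 1 after 11 steps, so 1 lies in an 11-cycle (1 13 4 5 2 9 8 10 3 12 6).
Powers repeat with period 11 on this cycle, and 117 mod 11 = 7, so π^117(1) = π^7(1).
Advancing 7 steps from 1: 1 → 13 → 4 → 5 → 2 → 9 → 8 → 10.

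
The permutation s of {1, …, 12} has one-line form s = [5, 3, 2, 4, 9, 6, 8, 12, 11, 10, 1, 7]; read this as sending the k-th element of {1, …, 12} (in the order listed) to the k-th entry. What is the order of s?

12

The disjoint-cycle form of s has cycle lengths 4, 3, 2, 1, 1, 1.
The order of s is the least common multiple of its cycle lengths: lcm(4, 3, 2) = 12.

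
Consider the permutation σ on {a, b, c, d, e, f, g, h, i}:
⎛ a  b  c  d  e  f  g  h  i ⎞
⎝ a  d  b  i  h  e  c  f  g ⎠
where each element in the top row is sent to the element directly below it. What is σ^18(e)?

e

Tracing e → h → … returns to e after 3 steps, so e lies in a 3-cycle (e, h, f).
Powers repeat with period 3 on this cycle, and 18 mod 3 = 0, so σ^18(e) = σ^0(e).
So σ^18(e) = e.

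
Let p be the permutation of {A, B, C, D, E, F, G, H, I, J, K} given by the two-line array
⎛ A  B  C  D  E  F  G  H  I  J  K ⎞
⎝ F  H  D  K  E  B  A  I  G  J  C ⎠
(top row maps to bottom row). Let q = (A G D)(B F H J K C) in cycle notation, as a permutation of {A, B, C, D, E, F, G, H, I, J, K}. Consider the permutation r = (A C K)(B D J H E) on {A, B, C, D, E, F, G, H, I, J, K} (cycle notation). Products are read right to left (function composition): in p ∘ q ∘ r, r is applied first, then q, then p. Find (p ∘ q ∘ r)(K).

(p ∘ q ∘ r)(K) = p(q(r(K))). r(K) = A, then q(A) = G, then p(G) = A, so the result is A.

A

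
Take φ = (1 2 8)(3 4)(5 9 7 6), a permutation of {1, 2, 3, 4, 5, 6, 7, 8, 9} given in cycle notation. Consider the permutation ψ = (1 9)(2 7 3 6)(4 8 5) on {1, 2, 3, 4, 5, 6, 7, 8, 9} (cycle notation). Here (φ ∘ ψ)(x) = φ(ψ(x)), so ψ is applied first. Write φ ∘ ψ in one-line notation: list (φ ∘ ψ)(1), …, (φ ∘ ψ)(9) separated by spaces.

(φ ∘ ψ)(x) = φ(ψ(x)). Computing each image: φ(ψ(1)) = φ(9) = 7, φ(ψ(2)) = φ(7) = 6, φ(ψ(3)) = φ(6) = 5, φ(ψ(4)) = φ(8) = 1, φ(ψ(5)) = φ(4) = 3, φ(ψ(6)) = φ(2) = 8, φ(ψ(7)) = φ(3) = 4, φ(ψ(8)) = φ(5) = 9, φ(ψ(9)) = φ(1) = 2.
Hence φ ∘ ψ = [7 6 5 1 3 8 4 9 2].

7 6 5 1 3 8 4 9 2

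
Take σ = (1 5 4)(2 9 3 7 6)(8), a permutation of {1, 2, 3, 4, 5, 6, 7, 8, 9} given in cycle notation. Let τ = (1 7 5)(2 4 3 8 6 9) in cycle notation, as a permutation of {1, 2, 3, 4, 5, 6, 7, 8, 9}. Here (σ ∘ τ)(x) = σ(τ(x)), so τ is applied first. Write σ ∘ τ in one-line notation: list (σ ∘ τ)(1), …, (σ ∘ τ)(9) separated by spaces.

6 1 8 7 5 3 4 2 9

(σ ∘ τ)(x) = σ(τ(x)). Computing each image: σ(τ(1)) = σ(7) = 6, σ(τ(2)) = σ(4) = 1, σ(τ(3)) = σ(8) = 8, σ(τ(4)) = σ(3) = 7, σ(τ(5)) = σ(1) = 5, σ(τ(6)) = σ(9) = 3, σ(τ(7)) = σ(5) = 4, σ(τ(8)) = σ(6) = 2, σ(τ(9)) = σ(2) = 9.
Hence σ ∘ τ = [6 1 8 7 5 3 4 2 9].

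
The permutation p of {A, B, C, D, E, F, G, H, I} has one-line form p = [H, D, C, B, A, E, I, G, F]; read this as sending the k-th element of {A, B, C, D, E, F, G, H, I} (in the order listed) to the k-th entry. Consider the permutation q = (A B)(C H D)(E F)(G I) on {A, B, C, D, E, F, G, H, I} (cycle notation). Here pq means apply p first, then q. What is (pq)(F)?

F

p(F) = E, then q(E) = F; composing gives (pq)(F) = F.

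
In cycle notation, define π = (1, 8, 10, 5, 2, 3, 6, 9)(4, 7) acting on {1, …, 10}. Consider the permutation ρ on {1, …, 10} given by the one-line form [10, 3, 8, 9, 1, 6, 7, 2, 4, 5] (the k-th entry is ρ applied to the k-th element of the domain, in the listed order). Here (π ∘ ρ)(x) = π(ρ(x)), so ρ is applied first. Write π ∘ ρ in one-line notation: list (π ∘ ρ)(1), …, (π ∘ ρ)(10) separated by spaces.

(π ∘ ρ)(x) = π(ρ(x)). Computing each image: π(ρ(1)) = π(10) = 5, π(ρ(2)) = π(3) = 6, π(ρ(3)) = π(8) = 10, π(ρ(4)) = π(9) = 1, π(ρ(5)) = π(1) = 8, π(ρ(6)) = π(6) = 9, π(ρ(7)) = π(7) = 4, π(ρ(8)) = π(2) = 3, π(ρ(9)) = π(4) = 7, π(ρ(10)) = π(5) = 2.
Hence π ∘ ρ = [5 6 10 1 8 9 4 3 7 2].

5 6 10 1 8 9 4 3 7 2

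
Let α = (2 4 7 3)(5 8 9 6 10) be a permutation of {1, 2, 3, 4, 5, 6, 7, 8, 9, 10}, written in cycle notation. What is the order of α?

The disjoint cycles have lengths 5, 4, 1.
Since disjoint cycles commute, ord(α) = lcm(5, 4) = 20.

20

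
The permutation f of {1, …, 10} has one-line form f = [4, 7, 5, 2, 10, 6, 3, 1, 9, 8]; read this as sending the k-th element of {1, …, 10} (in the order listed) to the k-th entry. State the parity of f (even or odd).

odd

In disjoint-cycle form the cycle lengths are 8, 1, 1.
A cycle is odd iff its length is even; f has 1 even-length cycle, so sgn(f) = (−1)^1 and f is odd.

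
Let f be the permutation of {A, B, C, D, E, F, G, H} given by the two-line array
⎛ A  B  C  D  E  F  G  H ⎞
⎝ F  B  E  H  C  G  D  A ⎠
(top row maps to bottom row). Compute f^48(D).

Tracing D → H → … returns to D after 5 steps, so D lies in a 5-cycle (A, F, G, D, H).
Powers repeat with period 5 on this cycle, and 48 mod 5 = 3, so f^48(D) = f^3(D).
Stepping 3 places around the cycle: D → H → A → F.

F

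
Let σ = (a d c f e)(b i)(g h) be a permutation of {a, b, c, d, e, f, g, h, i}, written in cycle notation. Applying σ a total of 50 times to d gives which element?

d

d lies in the 5-cycle (a d c f e).
On a 5-cycle, σ^5 is the identity, so σ^50 = σ^0 there (50 ≡ 0 mod 5).
So σ^50(d) = d.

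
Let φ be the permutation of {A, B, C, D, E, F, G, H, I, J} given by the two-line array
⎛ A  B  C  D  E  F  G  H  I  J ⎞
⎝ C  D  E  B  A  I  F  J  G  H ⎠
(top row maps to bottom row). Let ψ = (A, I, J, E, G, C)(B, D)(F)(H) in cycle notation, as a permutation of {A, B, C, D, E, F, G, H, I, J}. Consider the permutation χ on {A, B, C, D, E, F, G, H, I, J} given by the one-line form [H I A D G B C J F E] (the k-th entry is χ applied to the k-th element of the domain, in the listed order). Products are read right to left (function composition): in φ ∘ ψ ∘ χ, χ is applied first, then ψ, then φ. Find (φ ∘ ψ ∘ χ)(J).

(φ ∘ ψ ∘ χ)(J) = φ(ψ(χ(J))). χ(J) = E, then ψ(E) = G, then φ(G) = F, so the result is F.

F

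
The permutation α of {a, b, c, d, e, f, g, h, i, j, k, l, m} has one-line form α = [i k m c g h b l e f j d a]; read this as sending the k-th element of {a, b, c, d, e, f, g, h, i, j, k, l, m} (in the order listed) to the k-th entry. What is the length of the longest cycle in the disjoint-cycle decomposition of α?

13

Decomposing into disjoint cycles gives (a, i, e, g, b, k, j, f, h, l, d, c, m); the longest has length 13.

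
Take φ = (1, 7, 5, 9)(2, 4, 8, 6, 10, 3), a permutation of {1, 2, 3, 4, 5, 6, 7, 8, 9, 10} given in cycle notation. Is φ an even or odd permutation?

The cycle lengths are 6, 4.
A cycle of length ℓ contributes ℓ−1 transpositions, so φ is a product of 5 + 3 = 8 transpositions — even.

even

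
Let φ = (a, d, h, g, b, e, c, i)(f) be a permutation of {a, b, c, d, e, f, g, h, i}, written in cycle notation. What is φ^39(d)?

a

d lies in the 8-cycle (a, d, h, g, b, e, c, i).
On an 8-cycle, φ^8 is the identity, so φ^39 = φ^7 there (39 ≡ 7 mod 8).
Advancing 7 steps from d: d → h → g → b → e → c → i → a.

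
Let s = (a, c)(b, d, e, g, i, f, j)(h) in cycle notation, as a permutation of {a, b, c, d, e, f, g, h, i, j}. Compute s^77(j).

j lies in the 7-cycle (b, d, e, g, i, f, j).
Powers repeat with period 7 on this cycle, and 77 mod 7 = 0, so s^77(j) = s^0(j).
So s^77(j) = j.

j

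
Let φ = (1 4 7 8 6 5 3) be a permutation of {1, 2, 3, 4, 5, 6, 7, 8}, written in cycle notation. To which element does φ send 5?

5 appears in (1 4 7 8 6 5 3); the next entry (wrapping around) is 3.

3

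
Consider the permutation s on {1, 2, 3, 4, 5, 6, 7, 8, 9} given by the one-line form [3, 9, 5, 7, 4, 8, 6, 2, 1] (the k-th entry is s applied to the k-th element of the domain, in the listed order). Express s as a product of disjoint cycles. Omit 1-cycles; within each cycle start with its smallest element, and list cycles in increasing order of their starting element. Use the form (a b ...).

(1 3 5 4 7 6 8 2 9)

From 1: 1 → 3 → 5 → 4 → 7 → 6 → 8 → 2 → 9 → 1, closing the cycle (1 3 5 4 7 6 8 2 9).
Continuing from each remaining unvisited element yields (1 3 5 4 7 6 8 2 9).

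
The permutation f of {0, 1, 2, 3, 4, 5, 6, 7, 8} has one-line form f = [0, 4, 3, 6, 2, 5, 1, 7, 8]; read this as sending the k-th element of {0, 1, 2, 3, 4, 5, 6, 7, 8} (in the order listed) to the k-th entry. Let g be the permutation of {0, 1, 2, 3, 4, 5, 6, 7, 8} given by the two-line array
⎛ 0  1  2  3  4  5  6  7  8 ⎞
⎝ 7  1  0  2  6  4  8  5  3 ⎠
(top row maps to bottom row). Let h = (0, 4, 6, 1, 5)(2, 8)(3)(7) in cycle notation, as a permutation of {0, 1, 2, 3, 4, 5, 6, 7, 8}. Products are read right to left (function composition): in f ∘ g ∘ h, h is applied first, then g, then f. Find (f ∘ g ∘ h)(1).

2

Chase 1: h(1) = 5; g(5) = 4; f(4) = 2. Hence (f ∘ g ∘ h)(1) = 2.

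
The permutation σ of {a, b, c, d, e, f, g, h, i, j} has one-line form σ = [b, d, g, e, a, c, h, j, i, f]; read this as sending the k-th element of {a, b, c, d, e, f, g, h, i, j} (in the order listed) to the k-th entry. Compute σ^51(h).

Tracing h → j → … returns to h after 5 steps, so h lies in a 5-cycle (c, g, h, j, f).
Since the cycle has length 5, σ^51 acts on it the same as σ^1 (51 mod 5 = 1).
Advancing 1 step from h: h → j.

j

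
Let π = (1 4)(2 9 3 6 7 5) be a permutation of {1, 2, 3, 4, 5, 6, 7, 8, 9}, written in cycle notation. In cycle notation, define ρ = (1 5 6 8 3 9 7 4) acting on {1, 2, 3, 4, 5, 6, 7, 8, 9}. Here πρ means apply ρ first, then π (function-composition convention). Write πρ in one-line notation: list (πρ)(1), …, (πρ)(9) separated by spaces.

2 9 3 4 7 8 1 6 5

Chase each element through ρ then π: 1 → 5 → 2; 2 → 2 → 9; 3 → 9 → 3; 4 → 1 → 4; 5 → 6 → 7; 6 → 8 → 8; 7 → 4 → 1; 8 → 3 → 6; 9 → 7 → 5.
Collecting the images, πρ = [2 9 3 4 7 8 1 6 5].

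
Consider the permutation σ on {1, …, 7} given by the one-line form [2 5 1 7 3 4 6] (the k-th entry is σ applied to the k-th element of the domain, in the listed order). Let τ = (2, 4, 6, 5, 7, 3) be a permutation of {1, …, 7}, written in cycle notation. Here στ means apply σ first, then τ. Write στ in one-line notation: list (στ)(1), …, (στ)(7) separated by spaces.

(στ)(x) = τ(σ(x)). Computing each image: τ(σ(1)) = τ(2) = 4, τ(σ(2)) = τ(5) = 7, τ(σ(3)) = τ(1) = 1, τ(σ(4)) = τ(7) = 3, τ(σ(5)) = τ(3) = 2, τ(σ(6)) = τ(4) = 6, τ(σ(7)) = τ(6) = 5.
Hence στ = [4 7 1 3 2 6 5].

4 7 1 3 2 6 5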